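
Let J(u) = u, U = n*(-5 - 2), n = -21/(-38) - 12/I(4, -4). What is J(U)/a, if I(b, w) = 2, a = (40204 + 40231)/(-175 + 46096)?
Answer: 66539529/3056530 ≈ 21.770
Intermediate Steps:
a = 80435/45921 ≈ 1.7516
n = -207/38 (n = -21/(-38) - 12/2 = -21*(-1/38) - 12*½ = 21/38 - 6 = -207/38 ≈ -5.4474)
U = 1449/38 (U = -207*(-5 - 2)/38 = -207/38*(-7) = 1449/38 ≈ 38.132)
J(U)/a = 1449/(38*(80435/45921)) = (1449/38)*(45921/80435) = 66539529/3056530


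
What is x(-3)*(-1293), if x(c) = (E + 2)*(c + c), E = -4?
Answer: -15516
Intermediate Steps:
x(c) = -4*c (x(c) = (-4 + 2)*(c + c) = -4*c)
x(-3)*(-1293) = -4*(-3)*(-1293) = 12*(-1293) = -15516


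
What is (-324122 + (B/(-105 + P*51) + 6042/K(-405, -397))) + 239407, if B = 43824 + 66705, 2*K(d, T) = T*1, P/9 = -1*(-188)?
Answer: -966542096860/11405413 ≈ -84744.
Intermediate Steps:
P = 1692 (P = 9*(-1*(-188)) = 9*188 = 1692)
K(d, T) = T/2 (K(d, T) = (T*1)/2 = T/2)
B = 110529
(-324122 + (B/(-105 + P*51) + 6042/K(-405, -397))) + 239407 = (-324122 + (110529/(-105 + 1692*51) + 6042/(((1/2)*(-397))))) + 239407 = (-324122 + (110529/(-105 + 86292) + 6042/(-397/2))) + 239407 = (-324122 + (110529/86187 + 6042*(-2/397))) + 239407 = (-324122 + (110529*(1/86187) - 12084/397)) + 239407 = (-324122 + (36843/28729 - 12084/397)) + 239407 = (-324122 - 332534565/11405413) + 239407 = -3697077806951/11405413 + 239407 = -966542096860/11405413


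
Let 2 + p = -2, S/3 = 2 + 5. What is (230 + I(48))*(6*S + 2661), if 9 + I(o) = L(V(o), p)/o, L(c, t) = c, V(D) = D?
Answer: 618714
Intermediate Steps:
S = 21 (S = 3*(2 + 5) = 3*7 = 21)
p = -4 (p = -2 - 2 = -4)
I(o) = -8 (I(o) = -9 + o/o = -9 + 1 = -8)
(230 + I(48))*(6*S + 2661) = (230 - 8)*(6*21 + 2661) = 222*(126 + 2661) = 222*2787 = 618714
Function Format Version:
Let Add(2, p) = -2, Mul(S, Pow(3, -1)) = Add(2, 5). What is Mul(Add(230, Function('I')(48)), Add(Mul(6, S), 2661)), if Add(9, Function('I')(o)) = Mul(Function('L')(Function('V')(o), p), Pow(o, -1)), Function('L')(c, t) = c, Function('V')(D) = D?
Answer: 618714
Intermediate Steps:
S = 21 (S = Mul(3, Add(2, 5)) = Mul(3, 7) = 21)
p = -4 (p = Add(-2, -2) = -4)
Function('I')(o) = -8 (Function('I')(o) = Add(-9, Mul(o, Pow(o, -1))) = Add(-9, 1) = -8)
Mul(Add(230, Function('I')(48)), Add(Mul(6, S), 2661)) = Mul(Add(230, -8), Add(Mul(6, 21), 2661)) = Mul(222, Add(126, 2661)) = Mul(222, 2787) = 618714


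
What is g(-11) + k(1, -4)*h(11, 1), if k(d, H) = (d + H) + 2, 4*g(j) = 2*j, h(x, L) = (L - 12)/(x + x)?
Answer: -5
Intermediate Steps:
h(x, L) = (-12 + L)/(2*x) (h(x, L) = (-12 + L)/((2*x)) = (-12 + L)*(1/(2*x)) = (-12 + L)/(2*x))
g(j) = j/2 (g(j) = (2*j)/4 = j/2)
k(d, H) = 2 + H + d (k(d, H) = (H + d) + 2 = 2 + H + d)
g(-11) + k(1, -4)*h(11, 1) = (½)*(-11) + (2 - 4 + 1)*((½)*(-12 + 1)/11) = -11/2 - (-11)/(2*11) = -11/2 - 1*(-½) = -11/2 + ½ = -5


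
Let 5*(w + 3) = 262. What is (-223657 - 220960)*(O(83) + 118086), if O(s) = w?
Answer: -262625035709/5 ≈ -5.2525e+10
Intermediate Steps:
w = 247/5 (w = -3 + (⅕)*262 = -3 + 262/5 = 247/5 ≈ 49.400)
O(s) = 247/5
(-223657 - 220960)*(O(83) + 118086) = (-223657 - 220960)*(247/5 + 118086) = -444617*590677/5 = -262625035709/5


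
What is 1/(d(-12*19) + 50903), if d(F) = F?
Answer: 1/50675 ≈ 1.9734e-5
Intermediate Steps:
1/(d(-12*19) + 50903) = 1/(-12*19 + 50903) = 1/(-228 + 50903) = 1/50675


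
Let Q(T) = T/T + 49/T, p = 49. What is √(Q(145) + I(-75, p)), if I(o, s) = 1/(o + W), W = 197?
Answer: √421251970/17690 ≈ 1.1602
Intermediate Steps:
I(o, s) = 1/(197 + o) (I(o, s) = 1/(o + 197) = 1/(197 + o))
Q(T) = 1 + 49/T
√(Q(145) + I(-75, p)) = √((49 + 145)/145 + 1/(197 - 75)) = √((1/145)*194 + 1/122) = √(194/145 + 1/122) = √(23813/17690) = √421251970/17690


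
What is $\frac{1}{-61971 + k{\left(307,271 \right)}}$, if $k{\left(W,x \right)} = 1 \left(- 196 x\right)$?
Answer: $- \frac{1}{115087} \approx -8.6891 \cdot 10^{-6}$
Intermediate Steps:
$k{\left(W,x \right)} = - 196 x$
$\frac{1}{-61971 + k{\left(307,271 \right)}} = \frac{1}{-61971 - 53116} = \frac{1}{-115087} = - \frac{1}{115087}$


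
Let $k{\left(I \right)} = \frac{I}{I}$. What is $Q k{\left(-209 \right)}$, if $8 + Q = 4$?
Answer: $-4$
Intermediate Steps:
$k{\left(I \right)} = 1$
$Q = -4$ ($Q = -8 + 4 = -4$)
$Q k{\left(-209 \right)} = \left(-4\right) 1 = -4$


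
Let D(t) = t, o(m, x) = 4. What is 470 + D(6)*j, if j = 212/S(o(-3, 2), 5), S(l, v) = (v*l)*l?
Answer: 4859/10 ≈ 485.90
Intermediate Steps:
S(l, v) = v*l² (S(l, v) = (l*v)*l = v*l²)
j = 53/20 (j = 212/((5*4²)) = 212/((5*16)) = 212/80 = 212*(1/80) = 53/20 ≈ 2.6500)
470 + D(6)*j = 470 + 6*(53/20) = 470 + 159/10 = 4859/10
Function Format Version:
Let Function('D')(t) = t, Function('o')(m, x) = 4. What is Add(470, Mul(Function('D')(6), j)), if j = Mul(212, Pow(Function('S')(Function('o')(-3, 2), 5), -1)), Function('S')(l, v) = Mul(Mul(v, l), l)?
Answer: Rational(4859, 10) ≈ 485.90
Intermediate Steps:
Function('S')(l, v) = Mul(v, Pow(l, 2)) (Function('S')(l, v) = Mul(Mul(l, v), l) = Mul(v, Pow(l, 2)))
j = Rational(53, 20) (j = Mul(212, Pow(Mul(5, Pow(4, 2)), -1)) = Mul(212, Pow(Mul(5, 16), -1)) = Mul(212, Pow(80, -1)) = Mul(212, Rational(1, 80)) = Rational(53, 20) ≈ 2.6500)
Add(470, Mul(Function('D')(6), j)) = Add(470, Mul(6, Rational(53, 20))) = Add(470, Rational(159, 10)) = Rational(4859, 10)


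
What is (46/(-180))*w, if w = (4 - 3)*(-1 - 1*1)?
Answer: 23/45 ≈ 0.51111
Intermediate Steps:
w = -2 (w = 1*(-1 - 1) = 1*(-2) = -2)
(46/(-180))*w = (46/(-180))*(-2) = -1/180*46*(-2) = -23/90*(-2) = 23/45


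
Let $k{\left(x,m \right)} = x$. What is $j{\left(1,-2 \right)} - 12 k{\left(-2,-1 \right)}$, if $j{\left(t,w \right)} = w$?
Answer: $22$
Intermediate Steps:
$j{\left(1,-2 \right)} - 12 k{\left(-2,-1 \right)} = -2 - -24 = -2 + 24 = 22$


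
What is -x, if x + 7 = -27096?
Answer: 27103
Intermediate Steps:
x = -27103 (x = -7 - 27096 = -27103)
-x = -1*(-27103) = 27103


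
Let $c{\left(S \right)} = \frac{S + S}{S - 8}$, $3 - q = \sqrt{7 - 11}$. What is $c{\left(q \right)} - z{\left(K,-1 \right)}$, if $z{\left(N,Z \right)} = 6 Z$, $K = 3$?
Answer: $\frac{152}{29} + \frac{32 i}{29} \approx 5.2414 + 1.1034 i$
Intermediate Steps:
$q = 3 - 2 i$ ($q = 3 - \sqrt{7 - 11} = 3 - \sqrt{-4} = 3 - 2 i \approx 3.0 - 2.0 i$)
$c{\left(S \right)} = \frac{2 S}{-8 + S}$
$c{\left(q \right)} - z{\left(K,-1 \right)} = \frac{2 \left(3 - 2 i\right)}{-8 + \left(3 - 2 i\right)} - 6 \left(-1\right) = \frac{2 \left(3 - 2 i\right)}{-5 - 2 i} - -6 = 2 \left(3 - 2 i\right) \frac{-5 + 2 i}{29} + 6 = \frac{2 \left(-5 + 2 i\right) \left(3 - 2 i\right)}{29} + 6 = 6 + \frac{2 \left(-5 + 2 i\right) \left(3 - 2 i\right)}{29}$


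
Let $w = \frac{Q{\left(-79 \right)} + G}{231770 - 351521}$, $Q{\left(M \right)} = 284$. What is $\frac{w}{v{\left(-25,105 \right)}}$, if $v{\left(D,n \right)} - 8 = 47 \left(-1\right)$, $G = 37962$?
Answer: $\frac{2942}{359253} \approx 0.0081892$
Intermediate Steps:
$v{\left(D,n \right)} = -39$ ($v{\left(D,n \right)} = 8 + 47 \left(-1\right) = 8 - 47 = -39$)
$w = - \frac{38246}{119751}$ ($w = \frac{284 + 37962}{231770 - 351521} = \frac{38246}{-119751} = 38246 \left(- \frac{1}{119751}\right) = - \frac{38246}{119751} \approx -0.31938$)
$\frac{w}{v{\left(-25,105 \right)}} = - \frac{38246}{119751 \left(-39\right)} = \left(- \frac{38246}{119751}\right) \left(- \frac{1}{39}\right) = \frac{2942}{359253}$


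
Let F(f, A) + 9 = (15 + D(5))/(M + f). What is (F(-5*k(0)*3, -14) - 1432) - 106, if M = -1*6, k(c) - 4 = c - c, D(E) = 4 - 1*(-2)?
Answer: -34041/22 ≈ -1547.3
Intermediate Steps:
D(E) = 6 (D(E) = 4 + 2 = 6)
k(c) = 4 (k(c) = 4 + (c - c) = 4 + 0 = 4)
M = -6
F(f, A) = -9 + 21/(-6 + f) (F(f, A) = -9 + (15 + 6)/(-6 + f) = -9 + 21/(-6 + f))
(F(-5*k(0)*3, -14) - 1432) - 106 = (3*(25 - 3*(-5*4)*3)/(-6 - 5*4*3) - 1432) - 106 = (3*(25 - (-60)*3)/(-6 - 20*3) - 1432) - 106 = (3*(25 - 3*(-60))/(-6 - 60) - 1432) - 106 = (3*(25 + 180)/(-66) - 1432) - 106 = (3*(-1/66)*205 - 1432) - 106 = (-205/22 - 1432) - 106 = -31709/22 - 106 = -34041/22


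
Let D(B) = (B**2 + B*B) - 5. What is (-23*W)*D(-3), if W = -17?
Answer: 5083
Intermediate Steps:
D(B) = -5 + 2*B**2 (D(B) = (B**2 + B**2) - 5 = 2*B**2 - 5 = -5 + 2*B**2)
(-23*W)*D(-3) = (-23*(-17))*(-5 + 2*(-3)**2) = 391*(-5 + 2*9) = 391*(-5 + 18) = 391*13 = 5083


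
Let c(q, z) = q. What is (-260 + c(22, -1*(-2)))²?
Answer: 56644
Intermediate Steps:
(-260 + c(22, -1*(-2)))² = (-260 + 22)² = (-238)² = 56644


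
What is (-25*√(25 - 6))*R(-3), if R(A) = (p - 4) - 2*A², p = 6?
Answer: 400*√19 ≈ 1743.6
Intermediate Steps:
R(A) = 2 - 2*A² (R(A) = (6 - 4) - 2*A² = 2 - 2*A²)
(-25*√(25 - 6))*R(-3) = (-25*√(25 - 6))*(2 - 2*(-3)²) = (-25*√19)*(2 - 2*9) = (-25*√19)*(2 - 18) = -25*√19*(-16) = 400*√19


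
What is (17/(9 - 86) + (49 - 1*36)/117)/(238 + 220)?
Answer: -38/158697 ≈ -0.00023945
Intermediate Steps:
(17/(9 - 86) + (49 - 1*36)/117)/(238 + 220) = (17/(-77) + (49 - 36)*(1/117))/458 = (17*(-1/77) + 13*(1/117))*(1/458) = (-17/77 + ⅑)*(1/458) = -76/693*1/458 = -38/158697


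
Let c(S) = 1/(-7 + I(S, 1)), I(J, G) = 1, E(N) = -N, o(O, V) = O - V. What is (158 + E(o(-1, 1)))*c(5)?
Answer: -80/3 ≈ -26.667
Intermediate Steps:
c(S) = -⅙ (c(S) = 1/(-7 + 1) = 1/(-6) = -⅙)
(158 + E(o(-1, 1)))*c(5) = (158 - (-1 - 1*1))*(-⅙) = (158 - (-1 - 1))*(-⅙) = (158 - 1*(-2))*(-⅙) = (158 + 2)*(-⅙) = 160*(-⅙) = -80/3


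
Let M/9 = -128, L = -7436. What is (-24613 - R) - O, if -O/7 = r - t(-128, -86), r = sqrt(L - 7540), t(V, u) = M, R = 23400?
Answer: -39949 + 168*I*sqrt(26) ≈ -39949.0 + 856.64*I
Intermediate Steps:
M = -1152 (M = 9*(-128) = -1152)
t(V, u) = -1152
r = 24*I*sqrt(26) (r = sqrt(-7436 - 7540) = sqrt(-14976) = 24*I*sqrt(26) ≈ 122.38*I)
O = -8064 - 168*I*sqrt(26) (O = -7*(24*I*sqrt(26) - 1*(-1152)) = -7*(24*I*sqrt(26) + 1152) = -7*(1152 + 24*I*sqrt(26)) = -8064 - 168*I*sqrt(26) ≈ -8064.0 - 856.64*I)
(-24613 - R) - O = (-24613 - 1*23400) - (-8064 - 168*I*sqrt(26)) = (-24613 - 23400) + (8064 + 168*I*sqrt(26)) = -48013 + (8064 + 168*I*sqrt(26)) = -39949 + 168*I*sqrt(26)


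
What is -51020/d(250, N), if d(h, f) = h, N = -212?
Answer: -5102/25 ≈ -204.08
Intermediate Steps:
-51020/d(250, N) = -51020/250 = -51020*1/250 = -5102/25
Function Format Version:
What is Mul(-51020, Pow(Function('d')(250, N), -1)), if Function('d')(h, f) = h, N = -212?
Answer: Rational(-5102, 25) ≈ -204.08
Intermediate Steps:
Mul(-51020, Pow(Function('d')(250, N), -1)) = Mul(-51020, Pow(250, -1)) = Mul(-51020, Rational(1, 250)) = Rational(-5102, 25)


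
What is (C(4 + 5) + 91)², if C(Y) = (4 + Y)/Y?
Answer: 692224/81 ≈ 8546.0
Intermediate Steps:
C(Y) = (4 + Y)/Y
(C(4 + 5) + 91)² = ((4 + (4 + 5))/(4 + 5) + 91)² = ((4 + 9)/9 + 91)² = ((⅑)*13 + 91)² = (13/9 + 91)² = (832/9)² = 692224/81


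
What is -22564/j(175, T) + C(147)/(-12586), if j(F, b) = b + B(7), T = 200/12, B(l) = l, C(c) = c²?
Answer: -121929393/127658 ≈ -955.13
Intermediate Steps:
T = 50/3 (T = 200*(1/12) = 50/3 ≈ 16.667)
j(F, b) = 7 + b (j(F, b) = b + 7 = 7 + b)
-22564/j(175, T) + C(147)/(-12586) = -22564/(7 + 50/3) + 147²/(-12586) = -22564/71/3 + 21609*(-1/12586) = -22564*3/71 - 3087/1798 = -67692/71 - 3087/1798 = -121929393/127658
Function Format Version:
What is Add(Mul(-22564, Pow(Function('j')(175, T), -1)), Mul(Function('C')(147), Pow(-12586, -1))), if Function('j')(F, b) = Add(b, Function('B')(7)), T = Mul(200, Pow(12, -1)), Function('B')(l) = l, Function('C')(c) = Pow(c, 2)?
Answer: Rational(-121929393, 127658) ≈ -955.13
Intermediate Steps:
T = Rational(50, 3) (T = Mul(200, Rational(1, 12)) = Rational(50, 3) ≈ 16.667)
Function('j')(F, b) = Add(7, b) (Function('j')(F, b) = Add(b, 7) = Add(7, b))
Add(Mul(-22564, Pow(Function('j')(175, T), -1)), Mul(Function('C')(147), Pow(-12586, -1))) = Add(Mul(-22564, Pow(Add(7, Rational(50, 3)), -1)), Mul(Pow(147, 2), Pow(-12586, -1))) = Add(Mul(-22564, Pow(Rational(71, 3), -1)), Mul(21609, Rational(-1, 12586))) = Add(Mul(-22564, Rational(3, 71)), Rational(-3087, 1798)) = Add(Rational(-67692, 71), Rational(-3087, 1798)) = Rational(-121929393, 127658)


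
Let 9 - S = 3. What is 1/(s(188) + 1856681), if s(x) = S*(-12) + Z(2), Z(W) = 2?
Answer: 1/1856611 ≈ 5.3862e-7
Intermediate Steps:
S = 6 (S = 9 - 1*3 = 9 - 3 = 6)
s(x) = -70 (s(x) = 6*(-12) + 2 = -72 + 2 = -70)
1/(s(188) + 1856681) = 1/(-70 + 1856681) = 1/1856611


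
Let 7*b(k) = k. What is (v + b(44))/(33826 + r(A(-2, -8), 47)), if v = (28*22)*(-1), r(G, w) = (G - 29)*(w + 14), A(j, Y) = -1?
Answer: -1067/55993 ≈ -0.019056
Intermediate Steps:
r(G, w) = (-29 + G)*(14 + w)
v = -616 (v = 616*(-1) = -616)
b(k) = k/7
(v + b(44))/(33826 + r(A(-2, -8), 47)) = (-616 + (1/7)*44)/(33826 + (-406 - 29*47 + 14*(-1) - 1*47)) = (-616 + 44/7)/(33826 + (-406 - 1363 - 14 - 47)) = -4268/(7*(33826 - 1830)) = -4268/7/31996 = -4268/7*1/31996 = -1067/55993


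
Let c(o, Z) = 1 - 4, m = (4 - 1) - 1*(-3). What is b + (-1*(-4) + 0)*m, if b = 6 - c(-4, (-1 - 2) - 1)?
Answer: 33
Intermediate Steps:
m = 6 (m = 3 + 3 = 6)
c(o, Z) = -3
b = 9 (b = 6 - 1*(-3) = 6 + 3 = 9)
b + (-1*(-4) + 0)*m = 9 + (-1*(-4) + 0)*6 = 9 + (4 + 0)*6 = 9 + 4*6 = 9 + 24 = 33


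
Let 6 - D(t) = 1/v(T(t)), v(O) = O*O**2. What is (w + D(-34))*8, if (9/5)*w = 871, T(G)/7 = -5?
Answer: 1512287072/385875 ≈ 3919.1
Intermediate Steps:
T(G) = -35 (T(G) = 7*(-5) = -35)
w = 4355/9 (w = (5/9)*871 = 4355/9 ≈ 483.89)
v(O) = O**3
D(t) = 257251/42875 (D(t) = 6 - 1/((-35)**3) = 6 - 1/(-42875) = 6 - 1*(-1/42875) = 6 + 1/42875 = 257251/42875)
(w + D(-34))*8 = (4355/9 + 257251/42875)*8 = (189035884/385875)*8 = 1512287072/385875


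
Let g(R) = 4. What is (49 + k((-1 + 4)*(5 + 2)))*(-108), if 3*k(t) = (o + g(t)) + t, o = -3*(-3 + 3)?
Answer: -6192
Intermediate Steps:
o = 0 (o = -3*0 = 0)
k(t) = 4/3 + t/3 (k(t) = ((0 + 4) + t)/3 = (4 + t)/3 = 4/3 + t/3)
(49 + k((-1 + 4)*(5 + 2)))*(-108) = (49 + (4/3 + ((-1 + 4)*(5 + 2))/3))*(-108) = (49 + (4/3 + (3*7)/3))*(-108) = (49 + (4/3 + (⅓)*21))*(-108) = (49 + (4/3 + 7))*(-108) = (49 + 25/3)*(-108) = (172/3)*(-108) = -6192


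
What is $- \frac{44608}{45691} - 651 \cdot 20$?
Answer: $- \frac{594941428}{45691} \approx -13021.0$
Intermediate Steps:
$- \frac{44608}{45691} - 651 \cdot 20 = \left(-44608\right) \frac{1}{45691} - 13020 = - \frac{44608}{45691} - 13020 = - \frac{594941428}{45691}$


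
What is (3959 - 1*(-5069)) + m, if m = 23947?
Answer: 32975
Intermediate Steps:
(3959 - 1*(-5069)) + m = (3959 - 1*(-5069)) + 23947 = (3959 + 5069) + 23947 = 9028 + 23947 = 32975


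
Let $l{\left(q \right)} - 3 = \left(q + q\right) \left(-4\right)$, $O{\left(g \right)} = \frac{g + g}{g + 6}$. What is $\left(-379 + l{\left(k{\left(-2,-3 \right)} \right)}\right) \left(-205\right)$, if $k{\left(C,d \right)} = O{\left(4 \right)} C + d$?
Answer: $69536$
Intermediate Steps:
$O{\left(g \right)} = \frac{2 g}{6 + g}$
$k{\left(C,d \right)} = d + \frac{4 C}{5}$ ($k{\left(C,d \right)} = 2 \cdot 4 \frac{1}{6 + 4} C + d = 2 \cdot 4 \cdot \frac{1}{10} C + d = \frac{4 C}{5} + d = d + \frac{4 C}{5}$)
$l{\left(q \right)} = 3 - 8 q$ ($l{\left(q \right)} = 3 + \left(q + q\right) \left(-4\right) = 3 + 2 q \left(-4\right) = 3 - 8 q$)
$\left(-379 + l{\left(k{\left(-2,-3 \right)} \right)}\right) \left(-205\right) = \left(-379 - \left(-3 + 8 \left(-3 + \frac{4}{5} \left(-2\right)\right)\right)\right) \left(-205\right) = \left(-379 - \left(-3 + 8 \left(-3 - \frac{8}{5}\right)\right)\right) \left(-205\right) = \left(-379 + \left(3 - - \frac{184}{5}\right)\right) \left(-205\right) = \left(-379 + \left(3 + \frac{184}{5}\right)\right) \left(-205\right) = \left(-379 + \frac{199}{5}\right) \left(-205\right) = \left(- \frac{1696}{5}\right) \left(-205\right) = 69536$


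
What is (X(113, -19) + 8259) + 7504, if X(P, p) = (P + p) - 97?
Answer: 15760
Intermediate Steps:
X(P, p) = -97 + P + p
(X(113, -19) + 8259) + 7504 = ((-97 + 113 - 19) + 8259) + 7504 = (-3 + 8259) + 7504 = 8256 + 7504 = 15760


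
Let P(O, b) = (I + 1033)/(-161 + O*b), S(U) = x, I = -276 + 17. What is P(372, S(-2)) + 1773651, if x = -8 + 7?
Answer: 945355209/533 ≈ 1.7737e+6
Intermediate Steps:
x = -1
I = -259
S(U) = -1
P(O, b) = 774/(-161 + O*b) (P(O, b) = (-259 + 1033)/(-161 + O*b) = 774/(-161 + O*b))
P(372, S(-2)) + 1773651 = 774/(-161 + 372*(-1)) + 1773651 = 774/(-161 - 372) + 1773651 = 774/(-533) + 1773651 = 774*(-1/533) + 1773651 = -774/533 + 1773651 = 945355209/533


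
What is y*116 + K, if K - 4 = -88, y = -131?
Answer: -15280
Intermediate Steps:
K = -84 (K = 4 - 88 = -84)
y*116 + K = -131*116 - 84 = -15196 - 84 = -15280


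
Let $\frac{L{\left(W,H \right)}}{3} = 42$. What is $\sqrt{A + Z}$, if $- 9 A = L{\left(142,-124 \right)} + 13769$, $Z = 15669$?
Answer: $\frac{\sqrt{127126}}{3} \approx 118.85$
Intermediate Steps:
$L{\left(W,H \right)} = 126$ ($L{\left(W,H \right)} = 3 \cdot 42 = 126$)
$A = - \frac{13895}{9}$ ($A = - \frac{126 + 13769}{9} = \left(- \frac{1}{9}\right) 13895 = - \frac{13895}{9} \approx -1543.9$)
$\sqrt{A + Z} = \sqrt{- \frac{13895}{9} + 15669} = \sqrt{\frac{127126}{9}} = \frac{\sqrt{127126}}{3}$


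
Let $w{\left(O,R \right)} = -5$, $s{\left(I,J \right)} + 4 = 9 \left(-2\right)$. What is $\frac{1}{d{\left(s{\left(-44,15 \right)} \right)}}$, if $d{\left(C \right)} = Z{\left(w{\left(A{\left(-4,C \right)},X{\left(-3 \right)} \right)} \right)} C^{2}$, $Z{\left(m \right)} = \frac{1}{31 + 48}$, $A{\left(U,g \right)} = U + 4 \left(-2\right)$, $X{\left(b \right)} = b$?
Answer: $\frac{79}{484} \approx 0.16322$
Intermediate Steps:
$s{\left(I,J \right)} = -22$ ($s{\left(I,J \right)} = -4 + 9 \left(-2\right) = -4 - 18 = -22$)
$A{\left(U,g \right)} = -8 + U$ ($A{\left(U,g \right)} = U - 8 = -8 + U$)
$Z{\left(m \right)} = \frac{1}{79}$
$d{\left(C \right)} = \frac{C^{2}}{79}$
$\frac{1}{d{\left(s{\left(-44,15 \right)} \right)}} = \frac{1}{\frac{1}{79} \left(-22\right)^{2}} = \frac{1}{\frac{1}{79} \cdot 484} = \frac{1}{\frac{484}{79}} = \frac{79}{484}$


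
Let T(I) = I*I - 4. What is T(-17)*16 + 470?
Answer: 5030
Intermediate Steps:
T(I) = -4 + I**2 (T(I) = I**2 - 4 = -4 + I**2)
T(-17)*16 + 470 = (-4 + (-17)**2)*16 + 470 = (-4 + 289)*16 + 470 = 285*16 + 470 = 4560 + 470 = 5030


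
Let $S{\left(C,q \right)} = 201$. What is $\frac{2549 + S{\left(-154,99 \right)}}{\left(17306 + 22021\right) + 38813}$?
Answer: $\frac{275}{7814} \approx 0.035193$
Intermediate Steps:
$\frac{2549 + S{\left(-154,99 \right)}}{\left(17306 + 22021\right) + 38813} = \frac{2549 + 201}{\left(17306 + 22021\right) + 38813} = \frac{2750}{39327 + 38813} = \frac{2750}{78140} = 2750 \cdot \frac{1}{78140} = \frac{275}{7814}$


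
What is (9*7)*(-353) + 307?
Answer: -21932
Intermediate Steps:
(9*7)*(-353) + 307 = 63*(-353) + 307 = -22239 + 307 = -21932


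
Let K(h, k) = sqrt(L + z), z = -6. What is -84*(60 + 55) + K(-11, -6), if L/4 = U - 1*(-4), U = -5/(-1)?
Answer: -9660 + sqrt(30) ≈ -9654.5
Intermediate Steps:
U = 5 (U = -5*(-1) = 5)
L = 36 (L = 4*(5 - 1*(-4)) = 4*(5 + 4) = 4*9 = 36)
K(h, k) = sqrt(30) (K(h, k) = sqrt(36 - 6) = sqrt(30))
-84*(60 + 55) + K(-11, -6) = -84*(60 + 55) + sqrt(30) = -84*115 + sqrt(30) = -9660 + sqrt(30)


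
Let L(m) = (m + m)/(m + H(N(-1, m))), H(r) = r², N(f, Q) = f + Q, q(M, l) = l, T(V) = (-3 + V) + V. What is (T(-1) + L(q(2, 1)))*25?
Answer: -75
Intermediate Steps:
T(V) = -3 + 2*V
N(f, Q) = Q + f
L(m) = 2*m/(m + (-1 + m)²) (L(m) = (m + m)/(m + (m - 1)²) = (2*m)/(m + (-1 + m)²) = 2*m/(m + (-1 + m)²))
(T(-1) + L(q(2, 1)))*25 = ((-3 + 2*(-1)) + 2*1/(1 + (-1 + 1)²))*25 = ((-3 - 2) + 2*1/(1 + 0²))*25 = (-5 + 2*1/(1 + 0))*25 = (-5 + 2*1/1)*25 = (-5 + 2*1*1)*25 = (-5 + 2)*25 = -3*25 = -75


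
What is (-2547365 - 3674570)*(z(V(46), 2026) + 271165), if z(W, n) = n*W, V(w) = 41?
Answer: -2204002256985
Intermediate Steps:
z(W, n) = W*n
(-2547365 - 3674570)*(z(V(46), 2026) + 271165) = (-2547365 - 3674570)*(41*2026 + 271165) = -6221935*(83066 + 271165) = -6221935*354231 = -2204002256985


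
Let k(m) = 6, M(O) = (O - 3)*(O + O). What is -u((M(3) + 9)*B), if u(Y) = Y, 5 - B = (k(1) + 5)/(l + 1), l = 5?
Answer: -57/2 ≈ -28.500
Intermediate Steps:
M(O) = 2*O*(-3 + O) (M(O) = (-3 + O)*(2*O) = 2*O*(-3 + O))
B = 19/6 (B = 5 - (6 + 5)/(5 + 1) = 5 - 11/6 = 19/6 ≈ 3.1667)
-u((M(3) + 9)*B) = -(2*3*(-3 + 3) + 9)*19/6 = -(2*3*0 + 9)*19/6 = -(0 + 9)*19/6 = -9*19/6 = -1*57/2 = -57/2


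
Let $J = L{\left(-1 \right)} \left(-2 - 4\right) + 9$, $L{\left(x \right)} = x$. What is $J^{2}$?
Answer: $225$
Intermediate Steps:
$J = 15$ ($J = - (-2 - 4) + 9 = \left(-1\right) \left(-6\right) + 9 = 6 + 9 = 15$)
$J^{2} = 15^{2} = 225$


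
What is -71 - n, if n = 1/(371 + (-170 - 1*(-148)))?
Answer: -24780/349 ≈ -71.003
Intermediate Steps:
n = 1/349 (n = 1/(371 + (-170 + 148)) = 1/(371 - 22) = 1/349 ≈ 0.0028653)
-71 - n = -71 - 1*1/349 = -71 - 1/349 = -24780/349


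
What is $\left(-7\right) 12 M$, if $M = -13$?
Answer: $1092$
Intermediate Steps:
$\left(-7\right) 12 M = \left(-7\right) 12 \left(-13\right) = \left(-84\right) \left(-13\right) = 1092$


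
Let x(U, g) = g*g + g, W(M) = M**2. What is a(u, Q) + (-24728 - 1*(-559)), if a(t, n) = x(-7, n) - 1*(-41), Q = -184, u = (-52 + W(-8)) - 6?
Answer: 9544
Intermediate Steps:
x(U, g) = g + g**2 (x(U, g) = g**2 + g = g + g**2)
u = 6 (u = (-52 + (-8)**2) - 6 = (-52 + 64) - 6 = 12 - 6 = 6)
a(t, n) = 41 + n*(1 + n) (a(t, n) = n*(1 + n) - 1*(-41) = n*(1 + n) + 41 = 41 + n*(1 + n))
a(u, Q) + (-24728 - 1*(-559)) = (41 - 184*(1 - 184)) + (-24728 - 1*(-559)) = (41 - 184*(-183)) + (-24728 + 559) = (41 + 33672) - 24169 = 33713 - 24169 = 9544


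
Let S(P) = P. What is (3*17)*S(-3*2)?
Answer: -306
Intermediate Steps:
(3*17)*S(-3*2) = (3*17)*(-3*2) = 51*(-6) = -306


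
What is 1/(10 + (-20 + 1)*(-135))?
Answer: 1/2575 ≈ 0.00038835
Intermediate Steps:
1/(10 + (-20 + 1)*(-135)) = 1/(10 - 19*(-135)) = 1/(10 + 2565) = 1/2575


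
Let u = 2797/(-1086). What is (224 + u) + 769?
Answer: 1075601/1086 ≈ 990.42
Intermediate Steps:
u = -2797/1086 (u = 2797*(-1/1086) = -2797/1086 ≈ -2.5755)
(224 + u) + 769 = (224 - 2797/1086) + 769 = 240467/1086 + 769 = 1075601/1086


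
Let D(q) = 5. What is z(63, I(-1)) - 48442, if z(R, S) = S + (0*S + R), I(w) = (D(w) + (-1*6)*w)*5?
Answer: -48324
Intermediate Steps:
I(w) = 25 - 30*w (I(w) = (5 + (-1*6)*w)*5 = (5 - 6*w)*5 = 25 - 30*w)
z(R, S) = R + S (z(R, S) = S + (0 + R) = S + R = R + S)
z(63, I(-1)) - 48442 = (63 + (25 - 30*(-1))) - 48442 = (63 + (25 + 30)) - 48442 = (63 + 55) - 48442 = 118 - 48442 = -48324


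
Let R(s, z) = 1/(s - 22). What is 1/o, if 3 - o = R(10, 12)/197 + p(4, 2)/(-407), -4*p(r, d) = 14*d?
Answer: 962148/2870303 ≈ 0.33521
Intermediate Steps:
R(s, z) = 1/(-22 + s)
p(r, d) = -7*d/2
o = 2870303/962148 (o = 3 - (1/((-22 + 10)*197) - 7/2*2/(-407)) = 3 - ((1/197)/(-12) - 7*(-1/407)) = 3 - (-1/12*1/197 + 7/407) = 3 - (-1/2364 + 7/407) = 3 - 1*16141/962148 = 3 - 16141/962148 = 2870303/962148 ≈ 2.9832)
1/o = 1/(2870303/962148) = 962148/2870303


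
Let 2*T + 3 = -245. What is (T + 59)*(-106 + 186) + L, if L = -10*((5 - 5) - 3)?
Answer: -5170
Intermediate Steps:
T = -124 (T = -3/2 + (½)*(-245) = -3/2 - 245/2 = -124)
L = 30 (L = -10*(0 - 3) = -10*(-3) = 30)
(T + 59)*(-106 + 186) + L = (-124 + 59)*(-106 + 186) + 30 = -65*80 + 30 = -5200 + 30 = -5170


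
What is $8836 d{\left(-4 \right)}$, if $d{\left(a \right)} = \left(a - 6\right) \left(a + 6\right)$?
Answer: $-176720$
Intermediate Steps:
$d{\left(a \right)} = \left(-6 + a\right) \left(6 + a\right)$
$8836 d{\left(-4 \right)} = 8836 \left(-36 + \left(-4\right)^{2}\right) = 8836 \left(-36 + 16\right) = 8836 \left(-20\right) = -176720$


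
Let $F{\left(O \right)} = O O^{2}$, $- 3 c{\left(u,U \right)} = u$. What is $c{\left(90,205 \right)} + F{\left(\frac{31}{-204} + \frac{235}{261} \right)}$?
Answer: $- \frac{165370449253573}{5590469212992} \approx -29.581$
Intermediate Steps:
$c{\left(u,U \right)} = - \frac{u}{3}$
$F{\left(O \right)} = O^{3}$
$c{\left(90,205 \right)} + F{\left(\frac{31}{-204} + \frac{235}{261} \right)} = \left(- \frac{1}{3}\right) 90 + \left(\frac{31}{-204} + \frac{235}{261}\right)^{3} = -30 + \left(31 \left(- \frac{1}{204}\right) + 235 \cdot \frac{1}{261}\right)^{3} = -30 + \left(- \frac{31}{204} + \frac{235}{261}\right)^{3} = -30 + \left(\frac{13283}{17748}\right)^{3} = -30 + \frac{2343627136187}{5590469212992} = - \frac{165370449253573}{5590469212992}$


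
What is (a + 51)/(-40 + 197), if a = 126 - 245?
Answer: -68/157 ≈ -0.43312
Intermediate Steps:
a = -119
(a + 51)/(-40 + 197) = (-119 + 51)/(-40 + 197) = -68/157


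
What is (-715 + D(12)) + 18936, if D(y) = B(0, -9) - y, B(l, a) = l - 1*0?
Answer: 18209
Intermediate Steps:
B(l, a) = l (B(l, a) = l + 0 = l)
D(y) = -y (D(y) = 0 - y = -y)
(-715 + D(12)) + 18936 = (-715 - 1*12) + 18936 = (-715 - 12) + 18936 = -727 + 18936 = 18209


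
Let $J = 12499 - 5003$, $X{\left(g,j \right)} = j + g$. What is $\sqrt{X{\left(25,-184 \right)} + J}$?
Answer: $\sqrt{7337} \approx 85.656$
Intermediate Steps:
$X{\left(g,j \right)} = g + j$
$J = 7496$
$\sqrt{X{\left(25,-184 \right)} + J} = \sqrt{\left(25 - 184\right) + 7496} = \sqrt{-159 + 7496} = \sqrt{7337}$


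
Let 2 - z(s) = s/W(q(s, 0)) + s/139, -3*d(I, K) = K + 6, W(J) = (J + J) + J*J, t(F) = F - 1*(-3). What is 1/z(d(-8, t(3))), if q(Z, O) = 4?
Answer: 834/1831 ≈ 0.45549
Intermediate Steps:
t(F) = 3 + F (t(F) = F + 3 = 3 + F)
W(J) = J**2 + 2*J (W(J) = 2*J + J**2 = J**2 + 2*J)
d(I, K) = -2 - K/3 (d(I, K) = -(K + 6)/3 = -(6 + K)/3 = -2 - K/3)
z(s) = 2 - 163*s/3336 (z(s) = 2 - (s/((4*(2 + 4))) + s/139) = 2 - (s/((4*6)) + s*(1/139)) = 2 - (s/24 + s/139) = 2 - 163*s/3336)
1/z(d(-8, t(3))) = 1/(2 - 163*(-2 - (3 + 3)/3)/3336) = 1/(2 - 163*(-2 - 1/3*6)/3336) = 1/(2 - 163*(-2 - 2)/3336) = 1/(2 - 163/3336*(-4)) = 1/(2 + 163/834) = 1/(1831/834) = 834/1831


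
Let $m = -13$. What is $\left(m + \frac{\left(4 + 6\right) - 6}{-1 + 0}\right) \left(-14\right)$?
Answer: $238$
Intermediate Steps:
$\left(m + \frac{\left(4 + 6\right) - 6}{-1 + 0}\right) \left(-14\right) = \left(-13 + \frac{\left(4 + 6\right) - 6}{-1 + 0}\right) \left(-14\right) = \left(-13 + \frac{10 - 6}{-1}\right) \left(-14\right) = \left(-13 + 4 \left(-1\right)\right) \left(-14\right) = \left(-13 - 4\right) \left(-14\right) = \left(-17\right) \left(-14\right) = 238$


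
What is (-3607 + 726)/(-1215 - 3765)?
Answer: 2881/4980 ≈ 0.57851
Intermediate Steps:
(-3607 + 726)/(-1215 - 3765) = -2881/(-4980) = -2881*(-1/4980) = 2881/4980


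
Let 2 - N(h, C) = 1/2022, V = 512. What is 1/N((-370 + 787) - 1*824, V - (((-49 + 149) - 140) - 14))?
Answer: 2022/4043 ≈ 0.50012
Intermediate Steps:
N(h, C) = 4043/2022 (N(h, C) = 2 - 1/2022 = 4043/2022)
1/N((-370 + 787) - 1*824, V - (((-49 + 149) - 140) - 14)) = 1/(4043/2022) = 2022/4043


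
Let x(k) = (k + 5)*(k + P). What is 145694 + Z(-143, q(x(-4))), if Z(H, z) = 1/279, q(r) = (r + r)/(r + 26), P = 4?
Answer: 40648627/279 ≈ 1.4569e+5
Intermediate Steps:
x(k) = (4 + k)*(5 + k) (x(k) = (k + 5)*(k + 4) = (5 + k)*(4 + k) = (4 + k)*(5 + k))
q(r) = 2*r/(26 + r) (q(r) = (2*r)/(26 + r) = 2*r/(26 + r))
Z(H, z) = 1/279
145694 + Z(-143, q(x(-4))) = 145694 + 1/279 = 40648627/279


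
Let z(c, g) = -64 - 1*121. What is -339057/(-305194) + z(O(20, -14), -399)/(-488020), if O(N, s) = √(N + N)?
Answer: 16552305803/14894077588 ≈ 1.1113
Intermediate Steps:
O(N, s) = √2*√N (O(N, s) = √(2*N) = √2*√N)
z(c, g) = -185 (z(c, g) = -64 - 121 = -185)
-339057/(-305194) + z(O(20, -14), -399)/(-488020) = -339057/(-305194) - 185/(-488020) = -339057*(-1/305194) - 185*(-1/488020) = 339057/305194 + 37/97604 = 16552305803/14894077588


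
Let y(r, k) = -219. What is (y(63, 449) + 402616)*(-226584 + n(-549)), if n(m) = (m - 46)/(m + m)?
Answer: -100111801162889/1098 ≈ -9.1177e+10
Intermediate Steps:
n(m) = (-46 + m)/(2*m) (n(m) = (-46 + m)/((2*m)) = (-46 + m)*(1/(2*m)) = (-46 + m)/(2*m))
(y(63, 449) + 402616)*(-226584 + n(-549)) = (-219 + 402616)*(-226584 + (½)*(-46 - 549)/(-549)) = 402397*(-226584 + (½)*(-1/549)*(-595)) = 402397*(-226584 + 595/1098) = 402397*(-248788637/1098) = -100111801162889/1098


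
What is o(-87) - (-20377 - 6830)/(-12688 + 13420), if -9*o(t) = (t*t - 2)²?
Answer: -13971233695/2196 ≈ -6.3621e+6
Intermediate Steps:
o(t) = -(-2 + t²)²/9 (o(t) = -(t*t - 2)²/9 = -(t² - 2)²/9 = -(-2 + t²)²/9)
o(-87) - (-20377 - 6830)/(-12688 + 13420) = -(-2 + (-87)²)²/9 - (-20377 - 6830)/(-12688 + 13420) = -(-2 + 7569)²/9 - (-27207)/732 = -⅑*7567² - (-27207)/732 = -⅑*57259489 - 1*(-9069/244) = -57259489/9 + 9069/244 = -13971233695/2196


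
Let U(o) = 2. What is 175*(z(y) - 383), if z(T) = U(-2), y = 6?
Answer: -66675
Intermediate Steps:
z(T) = 2
175*(z(y) - 383) = 175*(2 - 383) = 175*(-381) = -66675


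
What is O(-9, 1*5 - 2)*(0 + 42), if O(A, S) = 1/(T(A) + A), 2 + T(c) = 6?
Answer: -42/5 ≈ -8.4000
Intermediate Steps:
T(c) = 4 (T(c) = -2 + 6 = 4)
O(A, S) = 1/(4 + A)
O(-9, 1*5 - 2)*(0 + 42) = (0 + 42)/(4 - 9) = 42/(-5) = -1/5*42 = -42/5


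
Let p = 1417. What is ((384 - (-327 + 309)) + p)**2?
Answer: 3308761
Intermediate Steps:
((384 - (-327 + 309)) + p)**2 = ((384 - (-327 + 309)) + 1417)**2 = ((384 - 1*(-18)) + 1417)**2 = ((384 + 18) + 1417)**2 = (402 + 1417)**2 = 1819**2 = 3308761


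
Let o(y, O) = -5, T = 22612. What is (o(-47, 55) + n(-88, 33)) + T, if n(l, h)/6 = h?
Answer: 22805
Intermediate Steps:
n(l, h) = 6*h
(o(-47, 55) + n(-88, 33)) + T = (-5 + 6*33) + 22612 = (-5 + 198) + 22612 = 193 + 22612 = 22805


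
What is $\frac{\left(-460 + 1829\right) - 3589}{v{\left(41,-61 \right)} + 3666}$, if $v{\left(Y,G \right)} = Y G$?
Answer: $- \frac{444}{233} \approx -1.9056$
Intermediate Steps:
$v{\left(Y,G \right)} = G Y$
$\frac{\left(-460 + 1829\right) - 3589}{v{\left(41,-61 \right)} + 3666} = \frac{\left(-460 + 1829\right) - 3589}{\left(-61\right) 41 + 3666} = \frac{1369 - 3589}{-2501 + 3666} = - \frac{2220}{1165} = \left(-2220\right) \frac{1}{1165} = - \frac{444}{233}$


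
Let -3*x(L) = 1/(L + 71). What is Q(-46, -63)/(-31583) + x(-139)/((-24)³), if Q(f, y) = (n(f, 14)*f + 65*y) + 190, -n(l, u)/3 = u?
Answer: 5564017825/89067091968 ≈ 0.062470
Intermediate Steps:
n(l, u) = -3*u
x(L) = -1/(3*(71 + L)) (x(L) = -1/(3*(L + 71)) = -1/(3*(71 + L)))
Q(f, y) = 190 - 42*f + 65*y (Q(f, y) = ((-3*14)*f + 65*y) + 190 = (-42*f + 65*y) + 190 = 190 - 42*f + 65*y)
Q(-46, -63)/(-31583) + x(-139)/((-24)³) = (190 - 42*(-46) + 65*(-63))/(-31583) + (-1/(213 + 3*(-139)))/((-24)³) = (190 + 1932 - 4095)*(-1/31583) - 1/(213 - 417)/(-13824) = -1973*(-1/31583) - 1/(-204)*(-1/13824) = 1973/31583 - 1*(-1/204)*(-1/13824) = 1973/31583 + (1/204)*(-1/13824) = 1973/31583 - 1/2820096 = 5564017825/89067091968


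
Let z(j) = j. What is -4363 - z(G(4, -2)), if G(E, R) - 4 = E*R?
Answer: -4359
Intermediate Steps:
G(E, R) = 4 + E*R
-4363 - z(G(4, -2)) = -4363 - (4 + 4*(-2)) = -4363 - (4 - 8) = -4363 - 1*(-4) = -4363 + 4 = -4359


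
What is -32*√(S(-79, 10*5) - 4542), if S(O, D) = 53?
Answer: -2144*I ≈ -2144.0*I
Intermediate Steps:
-32*√(S(-79, 10*5) - 4542) = -32*√(53 - 4542) = -2144*I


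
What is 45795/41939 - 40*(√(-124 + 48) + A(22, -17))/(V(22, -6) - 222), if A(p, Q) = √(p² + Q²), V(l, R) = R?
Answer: 45795/41939 + 10*√773/57 + 20*I*√19/57 ≈ 5.9696 + 1.5294*I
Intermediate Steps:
A(p, Q) = √(Q² + p²)
45795/41939 - 40*(√(-124 + 48) + A(22, -17))/(V(22, -6) - 222) = 45795/41939 - 40*(√(-124 + 48) + √((-17)² + 22²))/(-6 - 222) = 45795*(1/41939) - 40*(√(-76) + √(289 + 484))/(-228) = 45795/41939 - 40*(2*I*√19 + √773)*(-1/228) = 45795/41939 - 40*(√773 + 2*I*√19)*(-1/228) = 45795/41939 - 40*(-√773/228 - I*√19/114) = 45795/41939 - (-10*√773/57 - 20*I*√19/57) = 45795/41939 + (10*√773/57 + 20*I*√19/57) = 45795/41939 + 10*√773/57 + 20*I*√19/57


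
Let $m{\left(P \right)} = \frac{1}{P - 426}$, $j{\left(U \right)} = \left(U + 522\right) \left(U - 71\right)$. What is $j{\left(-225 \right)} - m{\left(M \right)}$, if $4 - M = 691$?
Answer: $- \frac{97846055}{1113} \approx -87912.0$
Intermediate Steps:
$M = -687$ ($M = 4 - 691 = -687$)
$j{\left(U \right)} = \left(-71 + U\right) \left(522 + U\right)$ ($j{\left(U \right)} = \left(522 + U\right) \left(-71 + U\right) = \left(-71 + U\right) \left(522 + U\right)$)
$m{\left(P \right)} = \frac{1}{-426 + P}$
$j{\left(-225 \right)} - m{\left(M \right)} = \left(-37062 + \left(-225\right)^{2} + 451 \left(-225\right)\right) - \frac{1}{-426 - 687} = \left(-37062 + 50625 - 101475\right) - \frac{1}{-1113} = -87912 - - \frac{1}{1113} = -87912 + \frac{1}{1113} = - \frac{97846055}{1113}$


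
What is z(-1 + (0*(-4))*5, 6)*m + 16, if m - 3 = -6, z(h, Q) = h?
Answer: 19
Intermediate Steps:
m = -3 (m = 3 - 6 = -3)
z(-1 + (0*(-4))*5, 6)*m + 16 = (-1 + (0*(-4))*5)*(-3) + 16 = (-1 + 0*5)*(-3) + 16 = (-1 + 0)*(-3) + 16 = -1*(-3) + 16 = 3 + 16 = 19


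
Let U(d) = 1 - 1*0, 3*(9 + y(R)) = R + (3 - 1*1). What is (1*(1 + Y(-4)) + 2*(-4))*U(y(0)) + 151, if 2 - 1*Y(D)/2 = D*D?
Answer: 116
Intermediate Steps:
Y(D) = 4 - 2*D**2 (Y(D) = 4 - 2*D*D = 4 - 2*D**2)
y(R) = -25/3 + R/3 (y(R) = -9 + (R + (3 - 1*1))/3 = -9 + (R + (3 - 1))/3 = -9 + (R + 2)/3 = -9 + (2 + R)/3 = -9 + (2/3 + R/3) = -25/3 + R/3)
U(d) = 1 (U(d) = 1 + 0 = 1)
(1*(1 + Y(-4)) + 2*(-4))*U(y(0)) + 151 = (1*(1 + (4 - 2*(-4)**2)) + 2*(-4))*1 + 151 = (1*(1 + (4 - 2*16)) - 8)*1 + 151 = (1*(1 + (4 - 32)) - 8)*1 + 151 = (1*(1 - 28) - 8)*1 + 151 = (1*(-27) - 8)*1 + 151 = (-27 - 8)*1 + 151 = -35*1 + 151 = -35 + 151 = 116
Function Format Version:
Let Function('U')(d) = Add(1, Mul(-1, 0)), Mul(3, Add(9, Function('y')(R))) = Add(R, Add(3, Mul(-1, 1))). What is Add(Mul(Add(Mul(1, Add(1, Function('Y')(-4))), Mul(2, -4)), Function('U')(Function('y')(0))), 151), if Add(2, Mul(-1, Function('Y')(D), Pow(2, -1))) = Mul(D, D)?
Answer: 116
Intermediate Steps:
Function('Y')(D) = Add(4, Mul(-2, Pow(D, 2))) (Function('Y')(D) = Add(4, Mul(-2, Mul(D, D))) = Add(4, Mul(-2, Pow(D, 2))))
Function('y')(R) = Add(Rational(-25, 3), Mul(Rational(1, 3), R)) (Function('y')(R) = Add(-9, Mul(Rational(1, 3), Add(R, Add(3, Mul(-1, 1))))) = Add(-9, Mul(Rational(1, 3), Add(R, Add(3, -1)))) = Add(-9, Mul(Rational(1, 3), Add(R, 2))) = Add(-9, Mul(Rational(1, 3), Add(2, R))) = Add(-9, Add(Rational(2, 3), Mul(Rational(1, 3), R))) = Add(Rational(-25, 3), Mul(Rational(1, 3), R)))
Function('U')(d) = 1 (Function('U')(d) = Add(1, 0) = 1)
Add(Mul(Add(Mul(1, Add(1, Function('Y')(-4))), Mul(2, -4)), Function('U')(Function('y')(0))), 151) = Add(Mul(Add(Mul(1, Add(1, Add(4, Mul(-2, Pow(-4, 2))))), Mul(2, -4)), 1), 151) = Add(Mul(Add(Mul(1, Add(1, Add(4, Mul(-2, 16)))), -8), 1), 151) = Add(Mul(Add(Mul(1, Add(1, Add(4, -32))), -8), 1), 151) = Add(Mul(Add(Mul(1, Add(1, -28)), -8), 1), 151) = Add(Mul(Add(Mul(1, -27), -8), 1), 151) = Add(Mul(Add(-27, -8), 1), 151) = Add(Mul(-35, 1), 151) = Add(-35, 151) = 116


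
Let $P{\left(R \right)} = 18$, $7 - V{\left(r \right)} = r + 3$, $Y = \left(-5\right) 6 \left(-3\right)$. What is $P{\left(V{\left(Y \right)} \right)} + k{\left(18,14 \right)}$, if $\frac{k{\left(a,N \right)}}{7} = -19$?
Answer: $-115$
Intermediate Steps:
$k{\left(a,N \right)} = -133$ ($k{\left(a,N \right)} = 7 \left(-19\right) = -133$)
$Y = 90$ ($Y = \left(-30\right) \left(-3\right) = 90$)
$V{\left(r \right)} = 4 - r$ ($V{\left(r \right)} = 7 - \left(r + 3\right) = 7 - \left(3 + r\right) = 4 - r$)
$P{\left(V{\left(Y \right)} \right)} + k{\left(18,14 \right)} = 18 - 133 = -115$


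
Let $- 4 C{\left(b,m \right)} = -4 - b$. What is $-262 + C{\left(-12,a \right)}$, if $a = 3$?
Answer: $-264$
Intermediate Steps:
$C{\left(b,m \right)} = 1 + \frac{b}{4}$ ($C{\left(b,m \right)} = - \frac{-4 - b}{4} = 1 + \frac{b}{4}$)
$-262 + C{\left(-12,a \right)} = -262 + \left(1 + \frac{1}{4} \left(-12\right)\right) = -262 + \left(1 - 3\right) = -262 - 2 = -264$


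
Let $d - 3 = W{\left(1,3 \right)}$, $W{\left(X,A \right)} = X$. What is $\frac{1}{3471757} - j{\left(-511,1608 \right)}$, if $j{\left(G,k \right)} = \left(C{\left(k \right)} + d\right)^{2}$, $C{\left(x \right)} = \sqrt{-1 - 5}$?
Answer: $- \frac{34717569}{3471757} - 8 i \sqrt{6} \approx -10.0 - 19.596 i$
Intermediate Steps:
$d = 4$ ($d = 3 + 1 = 4$)
$C{\left(x \right)} = i \sqrt{6}$ ($C{\left(x \right)} = \sqrt{-6} = i \sqrt{6}$)
$j{\left(G,k \right)} = \left(4 + i \sqrt{6}\right)^{2}$ ($j{\left(G,k \right)} = \left(i \sqrt{6} + 4\right)^{2} = \left(4 + i \sqrt{6}\right)^{2}$)
$\frac{1}{3471757} - j{\left(-511,1608 \right)} = \frac{1}{3471757} - \left(4 + i \sqrt{6}\right)^{2}$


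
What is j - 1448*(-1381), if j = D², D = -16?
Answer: 1999944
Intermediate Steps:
j = 256 (j = (-16)² = 256)
j - 1448*(-1381) = 256 - 1448*(-1381) = 256 + 1999688 = 1999944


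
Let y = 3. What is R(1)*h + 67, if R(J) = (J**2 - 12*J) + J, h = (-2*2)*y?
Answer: 187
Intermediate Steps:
h = -12 (h = -2*2*3 = -4*3 = -12)
R(J) = J**2 - 11*J
R(1)*h + 67 = (1*(-11 + 1))*(-12) + 67 = (1*(-10))*(-12) + 67 = -10*(-12) + 67 = 120 + 67 = 187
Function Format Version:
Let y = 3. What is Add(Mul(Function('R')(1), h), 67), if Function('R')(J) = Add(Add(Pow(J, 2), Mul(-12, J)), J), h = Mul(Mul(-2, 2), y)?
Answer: 187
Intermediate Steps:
h = -12 (h = Mul(Mul(-2, 2), 3) = Mul(-4, 3) = -12)
Function('R')(J) = Add(Pow(J, 2), Mul(-11, J))
Add(Mul(Function('R')(1), h), 67) = Add(Mul(Mul(1, Add(-11, 1)), -12), 67) = Add(Mul(Mul(1, -10), -12), 67) = Add(Mul(-10, -12), 67) = Add(120, 67) = 187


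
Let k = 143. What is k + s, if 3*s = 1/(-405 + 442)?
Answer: 15874/111 ≈ 143.01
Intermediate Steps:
s = 1/111 (s = 1/(3*(-405 + 442)) = (1/3)/37 = (1/3)*(1/37) = 1/111 ≈ 0.0090090)
k + s = 143 + 1/111 = 15874/111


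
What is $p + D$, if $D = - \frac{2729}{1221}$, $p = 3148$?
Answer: $\frac{3840979}{1221} \approx 3145.8$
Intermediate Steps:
$D = - \frac{2729}{1221}$ ($D = \left(-2729\right) \frac{1}{1221} = - \frac{2729}{1221} \approx -2.2351$)
$p + D = 3148 - \frac{2729}{1221} = \frac{3840979}{1221}$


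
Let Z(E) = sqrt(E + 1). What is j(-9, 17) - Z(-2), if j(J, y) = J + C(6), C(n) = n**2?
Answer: 27 - I ≈ 27.0 - 1.0*I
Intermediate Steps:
Z(E) = sqrt(1 + E)
j(J, y) = 36 + J (j(J, y) = J + 6**2 = J + 36 = 36 + J)
j(-9, 17) - Z(-2) = (36 - 9) - sqrt(1 - 2) = 27 - sqrt(-1) = 27 - I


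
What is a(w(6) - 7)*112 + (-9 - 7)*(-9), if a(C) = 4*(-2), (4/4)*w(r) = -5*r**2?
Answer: -752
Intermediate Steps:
w(r) = -5*r**2
a(C) = -8
a(w(6) - 7)*112 + (-9 - 7)*(-9) = -8*112 + (-9 - 7)*(-9) = -896 - 16*(-9) = -896 + 144 = -752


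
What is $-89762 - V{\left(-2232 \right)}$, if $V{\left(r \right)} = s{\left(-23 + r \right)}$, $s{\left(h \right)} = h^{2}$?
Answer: $-5174787$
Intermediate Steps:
$V{\left(r \right)} = \left(-23 + r\right)^{2}$
$-89762 - V{\left(-2232 \right)} = -89762 - \left(-23 - 2232\right)^{2} = -89762 - \left(-2255\right)^{2} = -89762 - 5085025 = -5174787$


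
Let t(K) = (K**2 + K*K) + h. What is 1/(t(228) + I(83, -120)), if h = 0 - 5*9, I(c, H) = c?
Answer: 1/104006 ≈ 9.6148e-6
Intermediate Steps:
h = -45 (h = 0 - 45 = -45)
t(K) = -45 + 2*K**2 (t(K) = (K**2 + K*K) - 45 = (K**2 + K**2) - 45 = 2*K**2 - 45 = -45 + 2*K**2)
1/(t(228) + I(83, -120)) = 1/((-45 + 2*228**2) + 83) = 1/((-45 + 2*51984) + 83) = 1/((-45 + 103968) + 83) = 1/(103923 + 83) = 1/104006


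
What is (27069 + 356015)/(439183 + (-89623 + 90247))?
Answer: 383084/439807 ≈ 0.87103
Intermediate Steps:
(27069 + 356015)/(439183 + (-89623 + 90247)) = 383084/(439183 + 624) = 383084/439807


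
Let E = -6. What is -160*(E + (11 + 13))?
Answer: -2880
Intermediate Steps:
-160*(E + (11 + 13)) = -160*(-6 + (11 + 13)) = -160*(-6 + 24) = -160*18 = -2880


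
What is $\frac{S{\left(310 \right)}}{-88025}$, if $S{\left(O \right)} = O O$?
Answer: $- \frac{3844}{3521} \approx -1.0917$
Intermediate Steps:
$S{\left(O \right)} = O^{2}$
$\frac{S{\left(310 \right)}}{-88025} = \frac{310^{2}}{-88025} = 96100 \left(- \frac{1}{88025}\right) = - \frac{3844}{3521}$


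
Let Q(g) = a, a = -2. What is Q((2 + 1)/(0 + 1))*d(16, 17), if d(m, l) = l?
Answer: -34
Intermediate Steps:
Q(g) = -2
Q((2 + 1)/(0 + 1))*d(16, 17) = -2*17 = -34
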